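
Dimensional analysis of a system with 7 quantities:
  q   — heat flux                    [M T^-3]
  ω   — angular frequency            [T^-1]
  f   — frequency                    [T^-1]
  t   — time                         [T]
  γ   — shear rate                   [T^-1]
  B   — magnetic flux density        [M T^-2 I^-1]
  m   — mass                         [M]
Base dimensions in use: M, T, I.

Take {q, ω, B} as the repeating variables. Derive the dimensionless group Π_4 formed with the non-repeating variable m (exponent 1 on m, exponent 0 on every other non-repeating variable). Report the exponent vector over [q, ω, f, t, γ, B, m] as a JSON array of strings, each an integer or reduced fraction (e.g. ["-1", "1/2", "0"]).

Exponent matrix [M,T,I] × [q,ω,f,t,γ,B,m]:
  M: [ 1  0  0  0  0  1  1]
  T: [-3 -1 -1  1 -1 -2  0]
  I: [ 0  0  0  0  0 -1  0]
Echelon form has 3 nonzero rows (pivots: q,ω,B)
Pivot set = {q,ω,B}, free = {f,t,γ,m}
RREF:
  r0: [   1    0    0    0    0    0    1]
  r1: [   0    1    1   -1    1    0   -3]
  r2: [   0    0    0    0    0    1    0]
Fix exponent of m at 1, f at 0, t at 0, γ at 0; solve each RREF row for its pivot's exponent:
  r0: exp(q) + (1)·1 = 0 ⇒ exp(q) = -1
  r1: exp(ω) + (-3)·1 = 0 ⇒ exp(ω) = 3
  r2: exp(B) + (0)·1 = 0 ⇒ exp(B) = 0
Π_4 = q^-1 · ω^3 · m

["-1", "3", "0", "0", "0", "0", "1"]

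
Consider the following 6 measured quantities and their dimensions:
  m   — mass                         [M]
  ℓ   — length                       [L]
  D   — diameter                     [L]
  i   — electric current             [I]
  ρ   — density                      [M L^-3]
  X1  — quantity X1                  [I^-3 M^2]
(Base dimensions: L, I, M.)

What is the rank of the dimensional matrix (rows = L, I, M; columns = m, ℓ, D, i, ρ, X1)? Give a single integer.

Exponent matrix [L,I,M] × [m,ℓ,D,i,ρ,X1]:
  L: [ 0  1  1  0 -3  0]
  I: [ 0  0  0  1  0 -3]
  M: [ 1  0  0  0  1  2]
RREF → pivots at {m,ℓ,i} ⇒ r = 3

3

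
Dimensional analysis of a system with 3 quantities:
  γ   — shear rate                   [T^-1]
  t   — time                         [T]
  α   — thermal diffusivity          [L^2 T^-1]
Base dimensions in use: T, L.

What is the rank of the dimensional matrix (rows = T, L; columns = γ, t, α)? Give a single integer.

Exponent matrix [T,L] × [γ,t,α]:
  T: [-1  1 -1]
  L: [ 0  0  2]
Row reduction gives pivot columns γ,α; rank = 2

2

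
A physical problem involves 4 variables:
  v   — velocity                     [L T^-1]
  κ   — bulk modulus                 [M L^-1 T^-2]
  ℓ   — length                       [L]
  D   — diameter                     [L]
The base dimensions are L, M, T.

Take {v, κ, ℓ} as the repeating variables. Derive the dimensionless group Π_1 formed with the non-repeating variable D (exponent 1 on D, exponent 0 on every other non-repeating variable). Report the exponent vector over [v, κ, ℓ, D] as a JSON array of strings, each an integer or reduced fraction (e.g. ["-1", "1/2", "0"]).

Write exponents as rows L,M,T / cols v,κ,ℓ,D:
  L: [ 1 -1  1  1]
  M: [ 0  1  0  0]
  T: [-1 -2  0  0]
Row reduction gives pivot columns v,κ,ℓ; rank = 3
Repeat: v,κ,ℓ; free: D
RREF:
  r0: [   1    0    0    0]
  r1: [   0    1    0    0]
  r2: [   0    0    1    1]
Fix exponent of D at 1; solve each RREF row for its pivot's exponent:
  r0: exp(v) + (0)·1 = 0 ⇒ exp(v) = 0
  r1: exp(κ) + (0)·1 = 0 ⇒ exp(κ) = 0
  r2: exp(ℓ) + (1)·1 = 0 ⇒ exp(ℓ) = -1
Π_1 = ℓ^-1 · D

["0", "0", "-1", "1"]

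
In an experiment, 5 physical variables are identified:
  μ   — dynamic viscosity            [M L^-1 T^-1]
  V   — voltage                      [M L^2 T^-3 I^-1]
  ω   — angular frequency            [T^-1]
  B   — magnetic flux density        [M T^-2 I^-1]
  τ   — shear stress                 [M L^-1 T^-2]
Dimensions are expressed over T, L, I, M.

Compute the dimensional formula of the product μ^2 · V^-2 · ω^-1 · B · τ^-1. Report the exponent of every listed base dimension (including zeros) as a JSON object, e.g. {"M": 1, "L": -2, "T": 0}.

Exponent matrix [T,L,I,M] × [μ,V,ω,B,τ]:
  T: [-1 -3 -1 -2 -2]
  L: [-1  2  0  0 -1]
  I: [ 0 -1  0 -1  0]
  M: [ 1  1  0  1  1]
  [T]: (2)·-1+(-2)·-3+(-1)·-1+(1)·-2+(-1)·-2 = 5
  [L]: (2)·-1+(-2)·2+(-1)·0+(1)·0+(-1)·-1 = -5
  [I]: (2)·0+(-2)·-1+(-1)·0+(1)·-1+(-1)·0 = 1
  [M]: (2)·1+(-2)·1+(-1)·0+(1)·1+(-1)·1 = 0
⇒ T^5 L^-5 I

{"T": 5, "L": -5, "I": 1, "M": 0}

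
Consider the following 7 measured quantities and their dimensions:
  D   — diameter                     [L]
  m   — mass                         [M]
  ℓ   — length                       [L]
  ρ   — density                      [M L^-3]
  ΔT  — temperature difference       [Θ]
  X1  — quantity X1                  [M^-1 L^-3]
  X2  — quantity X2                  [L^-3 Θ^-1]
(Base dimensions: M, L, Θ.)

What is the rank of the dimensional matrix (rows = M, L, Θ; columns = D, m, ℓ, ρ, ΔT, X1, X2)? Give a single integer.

Dimensional matrix (M×L×Θ by D×m×ℓ×ρ×ΔT×X1×X2):
  M: [ 0  1  0  1  0 -1  0]
  L: [ 1  0  1 -3  0 -3 -3]
  Θ: [ 0  0  0  0  1  0 -1]
RREF → pivots at {D,m,ΔT} ⇒ r = 3

3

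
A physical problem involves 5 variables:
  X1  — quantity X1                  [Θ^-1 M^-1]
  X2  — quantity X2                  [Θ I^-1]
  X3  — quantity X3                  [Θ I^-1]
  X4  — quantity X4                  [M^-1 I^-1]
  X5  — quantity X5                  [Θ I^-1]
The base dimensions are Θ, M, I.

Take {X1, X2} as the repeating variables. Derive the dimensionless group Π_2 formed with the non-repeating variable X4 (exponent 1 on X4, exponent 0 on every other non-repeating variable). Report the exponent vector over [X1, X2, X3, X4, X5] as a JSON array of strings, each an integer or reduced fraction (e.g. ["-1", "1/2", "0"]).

["-1", "-1", "0", "1", "0"]

Exponent matrix [Θ,M,I] × [X1,X2,X3,X4,X5]:
  Θ: [-1  1  1  0  1]
  M: [-1  0  0 -1  0]
  I: [ 0 -1 -1 -1 -1]
Row reduction gives pivot columns X1,X2; rank = 2
Pivot set = {X1,X2}, free = {X3,X4,X5}
RREF:
  r0: [   1    0    0    1    0]
  r1: [   0    1    1    1    1]
  r2: [   0    0    0    0    0]
Fix exponent of X4 at 1, X3 at 0, X5 at 0; solve each RREF row for its pivot's exponent:
  r0: exp(X1) + (1)·1 = 0 ⇒ exp(X1) = -1
  r1: exp(X2) + (1)·1 = 0 ⇒ exp(X2) = -1
Π_2 = X1^-1 · X2^-1 · X4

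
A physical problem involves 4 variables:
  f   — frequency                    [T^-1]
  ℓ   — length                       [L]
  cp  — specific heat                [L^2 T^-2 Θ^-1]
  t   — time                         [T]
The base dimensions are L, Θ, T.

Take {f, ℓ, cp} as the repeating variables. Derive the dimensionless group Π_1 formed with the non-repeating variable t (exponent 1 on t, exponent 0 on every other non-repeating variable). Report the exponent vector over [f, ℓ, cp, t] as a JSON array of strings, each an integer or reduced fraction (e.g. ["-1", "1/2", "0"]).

["1", "0", "0", "1"]

Exponent matrix [L,Θ,T] × [f,ℓ,cp,t]:
  L: [ 0  1  2  0]
  Θ: [ 0  0 -1  0]
  T: [-1  0 -2  1]
Row reduction gives pivot columns f,ℓ,cp; rank = 3
Repeat: f,ℓ,cp; free: t
RREF:
  r0: [   1    0    0   -1]
  r1: [   0    1    0    0]
  r2: [   0    0    1    0]
Fix exponent of t at 1; solve each RREF row for its pivot's exponent:
  r0: exp(f) + (-1)·1 = 0 ⇒ exp(f) = 1
  r1: exp(ℓ) + (0)·1 = 0 ⇒ exp(ℓ) = 0
  r2: exp(cp) + (0)·1 = 0 ⇒ exp(cp) = 0
Π_1 = f · t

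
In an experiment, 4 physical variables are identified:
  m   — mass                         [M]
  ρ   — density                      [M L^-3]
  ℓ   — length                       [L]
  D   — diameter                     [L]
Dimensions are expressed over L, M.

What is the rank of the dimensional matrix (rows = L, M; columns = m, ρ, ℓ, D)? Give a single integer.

2

Write exponents as rows L,M / cols m,ρ,ℓ,D:
  L: [ 0 -3  1  1]
  M: [ 1  1  0  0]
Row reduction gives pivot columns m,ρ; rank = 2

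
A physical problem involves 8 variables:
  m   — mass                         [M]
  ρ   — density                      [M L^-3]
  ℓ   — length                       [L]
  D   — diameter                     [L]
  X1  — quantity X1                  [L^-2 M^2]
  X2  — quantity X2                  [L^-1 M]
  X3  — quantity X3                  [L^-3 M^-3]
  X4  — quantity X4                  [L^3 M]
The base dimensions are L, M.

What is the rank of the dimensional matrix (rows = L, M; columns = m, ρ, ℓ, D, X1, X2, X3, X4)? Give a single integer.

Dimensional matrix (L×M by m×ρ×ℓ×D×X1×X2×X3×X4):
  L: [ 0 -3  1  1 -2 -1 -3  3]
  M: [ 1  1  0  0  2  1 -3  1]
Echelon form has 2 nonzero rows (pivots: m,ρ)

2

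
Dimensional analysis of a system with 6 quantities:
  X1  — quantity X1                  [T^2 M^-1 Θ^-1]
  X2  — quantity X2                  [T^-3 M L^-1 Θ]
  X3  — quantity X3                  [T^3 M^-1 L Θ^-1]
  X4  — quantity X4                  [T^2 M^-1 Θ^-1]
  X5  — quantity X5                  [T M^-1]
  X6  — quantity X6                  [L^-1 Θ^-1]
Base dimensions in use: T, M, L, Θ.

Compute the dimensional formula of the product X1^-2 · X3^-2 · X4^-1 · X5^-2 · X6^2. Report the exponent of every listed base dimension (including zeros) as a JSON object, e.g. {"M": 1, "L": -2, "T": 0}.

{"T": -14, "M": 7, "L": -4, "Θ": 3}

Exponent matrix [T,M,L,Θ] × [X1,X2,X3,X4,X5,X6]:
  T: [ 2 -3  3  2  1  0]
  M: [-1  1 -1 -1 -1  0]
  L: [ 0 -1  1  0  0 -1]
  Θ: [-1  1 -1 -1  0 -1]
  [T]: (-2)·2+(-2)·3+(-1)·2+(-2)·1+(2)·0 = -14
  [M]: (-2)·-1+(-2)·-1+(-1)·-1+(-2)·-1+(2)·0 = 7
  [L]: (-2)·0+(-2)·1+(-1)·0+(-2)·0+(2)·-1 = -4
  [Θ]: (-2)·-1+(-2)·-1+(-1)·-1+(-2)·0+(2)·-1 = 3
⇒ T^-14 M^7 L^-4 Θ^3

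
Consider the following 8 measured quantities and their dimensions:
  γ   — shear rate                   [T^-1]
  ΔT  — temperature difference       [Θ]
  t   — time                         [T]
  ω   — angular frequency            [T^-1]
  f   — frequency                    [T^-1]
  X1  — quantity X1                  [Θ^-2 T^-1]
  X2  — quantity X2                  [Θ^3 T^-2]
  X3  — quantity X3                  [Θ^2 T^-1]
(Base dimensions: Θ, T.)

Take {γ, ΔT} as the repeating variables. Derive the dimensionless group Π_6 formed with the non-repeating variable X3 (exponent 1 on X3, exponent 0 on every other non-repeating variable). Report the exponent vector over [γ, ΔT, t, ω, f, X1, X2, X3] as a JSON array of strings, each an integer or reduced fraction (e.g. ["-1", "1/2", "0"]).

["-1", "-2", "0", "0", "0", "0", "0", "1"]

Write exponents as rows Θ,T / cols γ,ΔT,t,ω,f,X1,X2,X3:
  Θ: [ 0  1  0  0  0 -2  3  2]
  T: [-1  0  1 -1 -1 -1 -2 -1]
Echelon form has 2 nonzero rows (pivots: γ,ΔT)
Pivot set = {γ,ΔT}, free = {t,ω,f,X1,X2,X3}
RREF:
  r0: [   1    0   -1    1    1    1    2    1]
  r1: [   0    1    0    0    0   -2    3    2]
Fix exponent of X3 at 1, t at 0, ω at 0, f at 0, X1 at 0, X2 at 0; solve each RREF row for its pivot's exponent:
  r0: exp(γ) + (1)·1 = 0 ⇒ exp(γ) = -1
  r1: exp(ΔT) + (2)·1 = 0 ⇒ exp(ΔT) = -2
Π_6 = γ^-1 · ΔT^-2 · X3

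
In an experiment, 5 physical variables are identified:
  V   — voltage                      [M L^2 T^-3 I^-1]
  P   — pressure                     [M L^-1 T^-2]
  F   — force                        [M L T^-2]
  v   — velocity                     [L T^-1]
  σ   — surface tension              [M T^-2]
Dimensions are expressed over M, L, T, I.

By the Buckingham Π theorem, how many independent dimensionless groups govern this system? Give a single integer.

Exponent matrix [M,L,T,I] × [V,P,F,v,σ]:
  M: [ 1  1  1  0  1]
  L: [ 2 -1  1  1  0]
  T: [-3 -2 -2 -1 -2]
  I: [-1  0  0  0  0]
RREF → pivots at {V,P,F,v} ⇒ r = 4
5 vars − rank 4 = 1 Π group

1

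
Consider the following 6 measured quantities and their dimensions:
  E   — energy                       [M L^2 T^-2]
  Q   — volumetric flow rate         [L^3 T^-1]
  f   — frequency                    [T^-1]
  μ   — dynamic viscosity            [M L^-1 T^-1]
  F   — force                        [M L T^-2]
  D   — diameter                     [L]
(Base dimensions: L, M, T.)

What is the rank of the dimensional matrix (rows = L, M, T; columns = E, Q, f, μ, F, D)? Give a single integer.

3

Exponent matrix [L,M,T] × [E,Q,f,μ,F,D]:
  L: [ 2  3  0 -1  1  1]
  M: [ 1  0  0  1  1  0]
  T: [-2 -1 -1 -1 -2  0]
Echelon form has 3 nonzero rows (pivots: E,Q,f)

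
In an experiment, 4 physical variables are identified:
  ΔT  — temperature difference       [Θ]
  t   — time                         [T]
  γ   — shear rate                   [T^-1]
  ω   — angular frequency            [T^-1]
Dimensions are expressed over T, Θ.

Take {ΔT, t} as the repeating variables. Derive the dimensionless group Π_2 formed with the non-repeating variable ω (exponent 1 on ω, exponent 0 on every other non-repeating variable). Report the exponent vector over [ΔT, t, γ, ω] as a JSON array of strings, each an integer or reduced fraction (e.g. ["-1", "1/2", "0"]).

Write exponents as rows T,Θ / cols ΔT,t,γ,ω:
  T: [ 0  1 -1 -1]
  Θ: [ 1  0  0  0]
Row reduction gives pivot columns ΔT,t; rank = 2
Pivot set = {ΔT,t}, free = {γ,ω}
RREF:
  r0: [   1    0    0    0]
  r1: [   0    1   -1   -1]
Fix exponent of ω at 1, γ at 0; solve each RREF row for its pivot's exponent:
  r0: exp(ΔT) + (0)·1 = 0 ⇒ exp(ΔT) = 0
  r1: exp(t) + (-1)·1 = 0 ⇒ exp(t) = 1
Π_2 = t · ω

["0", "1", "0", "1"]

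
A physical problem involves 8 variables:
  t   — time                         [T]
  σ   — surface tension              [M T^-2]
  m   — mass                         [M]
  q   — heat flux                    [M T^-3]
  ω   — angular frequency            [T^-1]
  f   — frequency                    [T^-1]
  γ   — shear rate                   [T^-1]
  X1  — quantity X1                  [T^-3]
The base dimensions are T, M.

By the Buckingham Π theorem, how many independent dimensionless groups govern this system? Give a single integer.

Exponent matrix [T,M] × [t,σ,m,q,ω,f,γ,X1]:
  T: [ 1 -2  0 -3 -1 -1 -1 -3]
  M: [ 0  1  1  1  0  0  0  0]
Echelon form has 2 nonzero rows (pivots: t,σ)
8 vars − rank 2 = 6 Π groups

6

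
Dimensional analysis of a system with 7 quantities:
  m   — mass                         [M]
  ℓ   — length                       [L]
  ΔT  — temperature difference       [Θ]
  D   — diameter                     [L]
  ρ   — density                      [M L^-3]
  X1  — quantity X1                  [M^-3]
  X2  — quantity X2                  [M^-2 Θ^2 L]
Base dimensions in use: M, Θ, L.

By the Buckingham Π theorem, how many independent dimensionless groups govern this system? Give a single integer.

4

Dimensional matrix (M×Θ×L by m×ℓ×ΔT×D×ρ×X1×X2):
  M: [ 1  0  0  0  1 -3 -2]
  Θ: [ 0  0  1  0  0  0  2]
  L: [ 0  1  0  1 -3  0  1]
Row reduction gives pivot columns m,ℓ,ΔT; rank = 3
7 vars − rank 3 = 4 Π groups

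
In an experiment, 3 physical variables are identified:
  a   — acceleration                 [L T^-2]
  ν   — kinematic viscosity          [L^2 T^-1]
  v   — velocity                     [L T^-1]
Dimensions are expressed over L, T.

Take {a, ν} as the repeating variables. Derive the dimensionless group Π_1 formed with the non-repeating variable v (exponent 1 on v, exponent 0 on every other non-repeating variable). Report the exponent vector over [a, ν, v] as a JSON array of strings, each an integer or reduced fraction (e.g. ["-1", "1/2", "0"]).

["-1/3", "-1/3", "1"]

Write exponents as rows L,T / cols a,ν,v:
  L: [ 1  2  1]
  T: [-2 -1 -1]
Row reduction gives pivot columns a,ν; rank = 2
Repeat: a,ν; free: v
RREF:
  r0: [   1    0  1/3]
  r1: [   0    1  1/3]
Fix exponent of v at 1; solve each RREF row for its pivot's exponent:
  r0: exp(a) + (1/3)·1 = 0 ⇒ exp(a) = -1/3
  r1: exp(ν) + (1/3)·1 = 0 ⇒ exp(ν) = -1/3
Π_1 = a^(-1/3) · ν^(-1/3) · v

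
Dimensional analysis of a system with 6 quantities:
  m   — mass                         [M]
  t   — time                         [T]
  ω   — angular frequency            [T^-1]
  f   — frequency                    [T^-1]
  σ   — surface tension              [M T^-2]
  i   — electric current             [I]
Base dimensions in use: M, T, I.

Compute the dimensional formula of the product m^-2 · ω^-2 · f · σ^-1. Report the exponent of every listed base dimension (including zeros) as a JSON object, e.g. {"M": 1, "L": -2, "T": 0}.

Write exponents as rows M,T,I / cols m,t,ω,f,σ,i:
  M: [ 1  0  0  0  1  0]
  T: [ 0  1 -1 -1 -2  0]
  I: [ 0  0  0  0  0  1]
  [M]: (-2)·1+(-2)·0+(1)·0+(-1)·1 = -3
  [T]: (-2)·0+(-2)·-1+(1)·-1+(-1)·-2 = 3
  [I]: (-2)·0+(-2)·0+(1)·0+(-1)·0 = 0
⇒ M^-3 T^3

{"M": -3, "T": 3, "I": 0}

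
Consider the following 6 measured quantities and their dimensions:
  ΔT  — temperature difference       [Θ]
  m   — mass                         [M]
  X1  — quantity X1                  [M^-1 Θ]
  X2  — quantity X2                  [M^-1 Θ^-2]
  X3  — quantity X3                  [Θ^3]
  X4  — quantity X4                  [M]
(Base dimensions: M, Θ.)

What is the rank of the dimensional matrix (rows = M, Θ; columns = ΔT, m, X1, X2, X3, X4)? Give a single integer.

Exponent matrix [M,Θ] × [ΔT,m,X1,X2,X3,X4]:
  M: [ 0  1 -1 -1  0  1]
  Θ: [ 1  0  1 -2  3  0]
Row reduction gives pivot columns ΔT,m; rank = 2

2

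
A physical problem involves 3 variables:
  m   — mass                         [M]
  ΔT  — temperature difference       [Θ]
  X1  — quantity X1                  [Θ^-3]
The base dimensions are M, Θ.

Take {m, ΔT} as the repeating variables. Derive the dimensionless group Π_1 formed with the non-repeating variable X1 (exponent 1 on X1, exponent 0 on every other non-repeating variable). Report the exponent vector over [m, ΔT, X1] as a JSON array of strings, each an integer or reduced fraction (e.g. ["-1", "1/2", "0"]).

Exponent matrix [M,Θ] × [m,ΔT,X1]:
  M: [ 1  0  0]
  Θ: [ 0  1 -3]
RREF → pivots at {m,ΔT} ⇒ r = 2
Pivot set = {m,ΔT}, free = {X1}
RREF:
  r0: [   1    0    0]
  r1: [   0    1   -3]
Fix exponent of X1 at 1; solve each RREF row for its pivot's exponent:
  r0: exp(m) + (0)·1 = 0 ⇒ exp(m) = 0
  r1: exp(ΔT) + (-3)·1 = 0 ⇒ exp(ΔT) = 3
Π_1 = ΔT^3 · X1

["0", "3", "1"]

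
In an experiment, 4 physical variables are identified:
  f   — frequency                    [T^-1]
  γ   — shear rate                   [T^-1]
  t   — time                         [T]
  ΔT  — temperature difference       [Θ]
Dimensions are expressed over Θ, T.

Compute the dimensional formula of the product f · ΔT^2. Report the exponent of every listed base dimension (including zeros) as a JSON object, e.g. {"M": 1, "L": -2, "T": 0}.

{"Θ": 2, "T": -1}

Exponent matrix [Θ,T] × [f,γ,t,ΔT]:
  Θ: [ 0  0  0  1]
  T: [-1 -1  1  0]
  [Θ]: (1)·0+(2)·1 = 2
  [T]: (1)·-1+(2)·0 = -1
⇒ Θ^2 T^-1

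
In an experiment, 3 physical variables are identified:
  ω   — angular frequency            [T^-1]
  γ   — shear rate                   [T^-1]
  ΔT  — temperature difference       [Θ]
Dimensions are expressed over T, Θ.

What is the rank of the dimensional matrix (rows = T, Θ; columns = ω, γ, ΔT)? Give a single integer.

Write exponents as rows T,Θ / cols ω,γ,ΔT:
  T: [-1 -1  0]
  Θ: [ 0  0  1]
Row reduction gives pivot columns ω,ΔT; rank = 2

2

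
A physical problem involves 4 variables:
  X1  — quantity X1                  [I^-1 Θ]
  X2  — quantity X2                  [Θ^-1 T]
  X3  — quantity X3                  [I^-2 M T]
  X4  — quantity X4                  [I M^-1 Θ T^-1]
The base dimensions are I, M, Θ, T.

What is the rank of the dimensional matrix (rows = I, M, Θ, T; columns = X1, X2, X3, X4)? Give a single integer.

3

Dimensional matrix (I×M×Θ×T by X1×X2×X3×X4):
  I: [-1  0 -2  1]
  M: [ 0  0  1 -1]
  Θ: [ 1 -1  0  1]
  T: [ 0  1  1 -1]
Echelon form has 3 nonzero rows (pivots: X1,X2,X3)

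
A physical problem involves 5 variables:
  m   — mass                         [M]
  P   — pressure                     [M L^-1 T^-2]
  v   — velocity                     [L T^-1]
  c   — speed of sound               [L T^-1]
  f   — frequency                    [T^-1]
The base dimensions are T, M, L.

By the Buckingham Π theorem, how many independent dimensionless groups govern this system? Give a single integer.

Write exponents as rows T,M,L / cols m,P,v,c,f:
  T: [ 0 -2 -1 -1 -1]
  M: [ 1  1  0  0  0]
  L: [ 0 -1  1  1  0]
Row reduction gives pivot columns m,P,v; rank = 3
n=5, r=3 ⇒ 2 dimensionless groups

2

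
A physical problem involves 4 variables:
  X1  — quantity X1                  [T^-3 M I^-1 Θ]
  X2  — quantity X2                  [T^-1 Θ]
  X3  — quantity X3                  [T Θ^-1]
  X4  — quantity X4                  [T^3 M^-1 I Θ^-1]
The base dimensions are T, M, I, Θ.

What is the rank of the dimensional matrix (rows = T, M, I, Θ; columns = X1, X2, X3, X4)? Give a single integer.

2

Exponent matrix [T,M,I,Θ] × [X1,X2,X3,X4]:
  T: [-3 -1  1  3]
  M: [ 1  0  0 -1]
  I: [-1  0  0  1]
  Θ: [ 1  1 -1 -1]
RREF → pivots at {X1,X2} ⇒ r = 2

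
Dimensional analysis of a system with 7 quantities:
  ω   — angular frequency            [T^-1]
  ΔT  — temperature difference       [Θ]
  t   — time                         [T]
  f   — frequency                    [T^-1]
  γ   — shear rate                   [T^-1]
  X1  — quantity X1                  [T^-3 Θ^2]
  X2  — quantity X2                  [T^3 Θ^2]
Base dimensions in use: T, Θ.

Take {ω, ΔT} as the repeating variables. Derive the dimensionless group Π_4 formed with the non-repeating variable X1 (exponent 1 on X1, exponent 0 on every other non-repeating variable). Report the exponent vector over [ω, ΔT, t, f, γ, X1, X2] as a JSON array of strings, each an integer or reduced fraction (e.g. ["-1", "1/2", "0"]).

["-3", "-2", "0", "0", "0", "1", "0"]

Write exponents as rows T,Θ / cols ω,ΔT,t,f,γ,X1,X2:
  T: [-1  0  1 -1 -1 -3  3]
  Θ: [ 0  1  0  0  0  2  2]
Echelon form has 2 nonzero rows (pivots: ω,ΔT)
Repeat: ω,ΔT; free: t,f,γ,X1,X2
RREF:
  r0: [   1    0   -1    1    1    3   -3]
  r1: [   0    1    0    0    0    2    2]
Fix exponent of X1 at 1, t at 0, f at 0, γ at 0, X2 at 0; solve each RREF row for its pivot's exponent:
  r0: exp(ω) + (3)·1 = 0 ⇒ exp(ω) = -3
  r1: exp(ΔT) + (2)·1 = 0 ⇒ exp(ΔT) = -2
Π_4 = ω^-3 · ΔT^-2 · X1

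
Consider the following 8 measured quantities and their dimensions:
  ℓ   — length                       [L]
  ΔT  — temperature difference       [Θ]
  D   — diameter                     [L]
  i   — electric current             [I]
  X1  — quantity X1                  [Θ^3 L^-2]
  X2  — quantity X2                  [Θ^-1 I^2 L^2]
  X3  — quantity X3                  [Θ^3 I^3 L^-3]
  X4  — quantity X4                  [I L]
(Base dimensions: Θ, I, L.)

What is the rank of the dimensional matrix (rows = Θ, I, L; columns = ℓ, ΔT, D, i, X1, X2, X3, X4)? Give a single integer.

3

Write exponents as rows Θ,I,L / cols ℓ,ΔT,D,i,X1,X2,X3,X4:
  Θ: [ 0  1  0  0  3 -1  3  0]
  I: [ 0  0  0  1  0  2  3  1]
  L: [ 1  0  1  0 -2  2 -3  1]
RREF → pivots at {ℓ,ΔT,i} ⇒ r = 3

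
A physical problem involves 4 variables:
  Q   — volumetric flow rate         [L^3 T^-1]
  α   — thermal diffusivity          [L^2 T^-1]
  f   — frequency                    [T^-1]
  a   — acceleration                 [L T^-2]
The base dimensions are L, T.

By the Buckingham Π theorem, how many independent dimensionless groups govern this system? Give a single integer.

2

Exponent matrix [L,T] × [Q,α,f,a]:
  L: [ 3  2  0  1]
  T: [-1 -1 -1 -2]
Echelon form has 2 nonzero rows (pivots: Q,α)
Π count = n − r = 4 − 2 = 2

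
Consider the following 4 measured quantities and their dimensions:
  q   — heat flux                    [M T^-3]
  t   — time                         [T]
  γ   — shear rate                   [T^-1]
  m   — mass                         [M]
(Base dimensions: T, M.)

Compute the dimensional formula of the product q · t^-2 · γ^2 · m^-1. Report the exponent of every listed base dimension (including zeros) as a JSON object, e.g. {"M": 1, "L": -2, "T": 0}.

{"T": -7, "M": 0}

Exponent matrix [T,M] × [q,t,γ,m]:
  T: [-3  1 -1  0]
  M: [ 1  0  0  1]
  [T]: (1)·-3+(-2)·1+(2)·-1+(-1)·0 = -7
  [M]: (1)·1+(-2)·0+(2)·0+(-1)·1 = 0
⇒ T^-7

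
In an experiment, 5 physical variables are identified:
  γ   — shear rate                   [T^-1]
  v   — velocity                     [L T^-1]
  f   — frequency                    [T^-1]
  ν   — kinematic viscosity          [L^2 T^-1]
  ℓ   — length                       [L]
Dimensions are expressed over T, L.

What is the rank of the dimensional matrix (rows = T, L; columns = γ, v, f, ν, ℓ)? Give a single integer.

2

Dimensional matrix (T×L by γ×v×f×ν×ℓ):
  T: [-1 -1 -1 -1  0]
  L: [ 0  1  0  2  1]
Echelon form has 2 nonzero rows (pivots: γ,v)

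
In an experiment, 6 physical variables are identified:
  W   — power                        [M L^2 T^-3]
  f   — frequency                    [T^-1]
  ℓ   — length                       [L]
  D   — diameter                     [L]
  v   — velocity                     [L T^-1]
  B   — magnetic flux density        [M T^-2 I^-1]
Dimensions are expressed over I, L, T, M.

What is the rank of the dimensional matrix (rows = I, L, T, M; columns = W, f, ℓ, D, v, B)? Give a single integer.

4

Write exponents as rows I,L,T,M / cols W,f,ℓ,D,v,B:
  I: [ 0  0  0  0  0 -1]
  L: [ 2  0  1  1  1  0]
  T: [-3 -1  0  0 -1 -2]
  M: [ 1  0  0  0  0  1]
Echelon form has 4 nonzero rows (pivots: W,f,ℓ,B)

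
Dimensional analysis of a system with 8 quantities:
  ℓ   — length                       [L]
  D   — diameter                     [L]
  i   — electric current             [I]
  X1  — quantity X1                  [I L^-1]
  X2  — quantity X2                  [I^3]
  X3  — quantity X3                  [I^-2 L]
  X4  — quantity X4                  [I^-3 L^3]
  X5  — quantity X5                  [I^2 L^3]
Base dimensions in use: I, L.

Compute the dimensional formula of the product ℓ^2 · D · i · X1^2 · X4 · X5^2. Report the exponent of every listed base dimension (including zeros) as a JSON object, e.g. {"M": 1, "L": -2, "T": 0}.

Exponent matrix [I,L] × [ℓ,D,i,X1,X2,X3,X4,X5]:
  I: [ 0  0  1  1  3 -2 -3  2]
  L: [ 1  1  0 -1  0  1  3  3]
  [I]: (2)·0+(1)·0+(1)·1+(2)·1+(1)·-3+(2)·2 = 4
  [L]: (2)·1+(1)·1+(1)·0+(2)·-1+(1)·3+(2)·3 = 10
⇒ I^4 L^10

{"I": 4, "L": 10}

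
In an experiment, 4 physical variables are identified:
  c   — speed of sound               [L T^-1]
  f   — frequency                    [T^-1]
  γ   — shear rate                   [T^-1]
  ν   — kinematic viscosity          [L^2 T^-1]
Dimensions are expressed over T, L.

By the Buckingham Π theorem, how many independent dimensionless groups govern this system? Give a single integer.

2

Exponent matrix [T,L] × [c,f,γ,ν]:
  T: [-1 -1 -1 -1]
  L: [ 1  0  0  2]
Echelon form has 2 nonzero rows (pivots: c,f)
Π count = n − r = 4 − 2 = 2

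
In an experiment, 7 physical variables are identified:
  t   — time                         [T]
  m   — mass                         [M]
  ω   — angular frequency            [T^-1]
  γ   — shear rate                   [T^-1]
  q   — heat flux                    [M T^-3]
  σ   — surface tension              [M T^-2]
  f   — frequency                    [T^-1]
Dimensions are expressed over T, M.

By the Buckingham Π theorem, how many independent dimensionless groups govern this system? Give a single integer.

5

Exponent matrix [T,M] × [t,m,ω,γ,q,σ,f]:
  T: [ 1  0 -1 -1 -3 -2 -1]
  M: [ 0  1  0  0  1  1  0]
Echelon form has 2 nonzero rows (pivots: t,m)
n=7, r=2 ⇒ 5 dimensionless groups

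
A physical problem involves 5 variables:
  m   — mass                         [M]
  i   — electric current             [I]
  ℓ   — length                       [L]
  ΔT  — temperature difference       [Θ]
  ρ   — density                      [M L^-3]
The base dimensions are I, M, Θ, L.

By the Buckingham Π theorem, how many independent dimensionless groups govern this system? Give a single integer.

1

Exponent matrix [I,M,Θ,L] × [m,i,ℓ,ΔT,ρ]:
  I: [ 0  1  0  0  0]
  M: [ 1  0  0  0  1]
  Θ: [ 0  0  0  1  0]
  L: [ 0  0  1  0 -3]
RREF → pivots at {m,i,ℓ,ΔT} ⇒ r = 4
Π count = n − r = 5 − 4 = 1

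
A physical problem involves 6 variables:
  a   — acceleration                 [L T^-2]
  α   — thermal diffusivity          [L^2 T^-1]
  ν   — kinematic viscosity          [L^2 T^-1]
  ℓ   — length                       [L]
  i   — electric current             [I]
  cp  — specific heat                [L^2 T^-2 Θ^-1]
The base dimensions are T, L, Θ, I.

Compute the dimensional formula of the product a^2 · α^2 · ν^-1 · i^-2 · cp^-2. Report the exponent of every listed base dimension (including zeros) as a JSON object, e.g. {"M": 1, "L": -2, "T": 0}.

Exponent matrix [T,L,Θ,I] × [a,α,ν,ℓ,i,cp]:
  T: [-2 -1 -1  0  0 -2]
  L: [ 1  2  2  1  0  2]
  Θ: [ 0  0  0  0  0 -1]
  I: [ 0  0  0  0  1  0]
  [T]: (2)·-2+(2)·-1+(-1)·-1+(-2)·0+(-2)·-2 = -1
  [L]: (2)·1+(2)·2+(-1)·2+(-2)·0+(-2)·2 = 0
  [Θ]: (2)·0+(2)·0+(-1)·0+(-2)·0+(-2)·-1 = 2
  [I]: (2)·0+(2)·0+(-1)·0+(-2)·1+(-2)·0 = -2
⇒ T^-1 Θ^2 I^-2

{"T": -1, "L": 0, "Θ": 2, "I": -2}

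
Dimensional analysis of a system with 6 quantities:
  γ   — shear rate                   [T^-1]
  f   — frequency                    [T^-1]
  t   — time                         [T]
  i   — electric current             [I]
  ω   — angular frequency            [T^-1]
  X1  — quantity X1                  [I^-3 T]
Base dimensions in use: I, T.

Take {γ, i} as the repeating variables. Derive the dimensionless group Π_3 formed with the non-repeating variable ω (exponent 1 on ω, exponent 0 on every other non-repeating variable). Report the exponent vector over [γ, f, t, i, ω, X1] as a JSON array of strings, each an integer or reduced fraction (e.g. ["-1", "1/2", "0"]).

["-1", "0", "0", "0", "1", "0"]

Write exponents as rows I,T / cols γ,f,t,i,ω,X1:
  I: [ 0  0  0  1  0 -3]
  T: [-1 -1  1  0 -1  1]
Echelon form has 2 nonzero rows (pivots: γ,i)
Pivot set = {γ,i}, free = {f,t,ω,X1}
RREF:
  r0: [   1    1   -1    0    1   -1]
  r1: [   0    0    0    1    0   -3]
Fix exponent of ω at 1, f at 0, t at 0, X1 at 0; solve each RREF row for its pivot's exponent:
  r0: exp(γ) + (1)·1 = 0 ⇒ exp(γ) = -1
  r1: exp(i) + (0)·1 = 0 ⇒ exp(i) = 0
Π_3 = γ^-1 · ω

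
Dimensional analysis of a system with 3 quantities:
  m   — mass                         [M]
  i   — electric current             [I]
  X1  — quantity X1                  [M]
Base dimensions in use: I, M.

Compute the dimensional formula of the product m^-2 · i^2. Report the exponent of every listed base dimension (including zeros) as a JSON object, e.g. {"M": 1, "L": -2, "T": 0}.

{"I": 2, "M": -2}

Write exponents as rows I,M / cols m,i,X1:
  I: [ 0  1  0]
  M: [ 1  0  1]
  [I]: (-2)·0+(2)·1 = 2
  [M]: (-2)·1+(2)·0 = -2
⇒ I^2 M^-2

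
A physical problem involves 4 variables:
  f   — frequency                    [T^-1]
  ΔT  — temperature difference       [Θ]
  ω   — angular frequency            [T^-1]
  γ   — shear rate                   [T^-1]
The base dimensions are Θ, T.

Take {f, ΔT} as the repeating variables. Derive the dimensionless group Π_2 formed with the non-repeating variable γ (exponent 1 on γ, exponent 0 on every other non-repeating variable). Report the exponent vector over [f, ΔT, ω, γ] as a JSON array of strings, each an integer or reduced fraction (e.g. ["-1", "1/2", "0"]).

Write exponents as rows Θ,T / cols f,ΔT,ω,γ:
  Θ: [ 0  1  0  0]
  T: [-1  0 -1 -1]
Echelon form has 2 nonzero rows (pivots: f,ΔT)
Repeat: f,ΔT; free: ω,γ
RREF:
  r0: [   1    0    1    1]
  r1: [   0    1    0    0]
Fix exponent of γ at 1, ω at 0; solve each RREF row for its pivot's exponent:
  r0: exp(f) + (1)·1 = 0 ⇒ exp(f) = -1
  r1: exp(ΔT) + (0)·1 = 0 ⇒ exp(ΔT) = 0
Π_2 = f^-1 · γ

["-1", "0", "0", "1"]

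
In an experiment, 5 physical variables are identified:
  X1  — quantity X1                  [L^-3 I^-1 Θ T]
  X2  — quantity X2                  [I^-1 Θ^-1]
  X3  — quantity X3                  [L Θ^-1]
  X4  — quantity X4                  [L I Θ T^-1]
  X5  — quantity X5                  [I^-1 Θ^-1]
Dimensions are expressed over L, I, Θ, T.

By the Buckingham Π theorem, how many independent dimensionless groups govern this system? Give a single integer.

Write exponents as rows L,I,Θ,T / cols X1,X2,X3,X4,X5:
  L: [-3  0  1  1  0]
  I: [-1 -1  0  1 -1]
  Θ: [ 1 -1 -1  1 -1]
  T: [ 1  0  0 -1  0]
Echelon form has 3 nonzero rows (pivots: X1,X2,X3)
n=5, r=3 ⇒ 2 dimensionless groups

2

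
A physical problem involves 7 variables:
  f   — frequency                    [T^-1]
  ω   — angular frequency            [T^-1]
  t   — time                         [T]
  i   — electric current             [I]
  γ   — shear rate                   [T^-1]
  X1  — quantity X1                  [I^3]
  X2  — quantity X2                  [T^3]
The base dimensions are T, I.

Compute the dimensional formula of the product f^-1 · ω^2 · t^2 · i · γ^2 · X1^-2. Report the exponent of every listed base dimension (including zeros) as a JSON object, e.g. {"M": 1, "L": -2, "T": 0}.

{"T": -1, "I": -5}

Write exponents as rows T,I / cols f,ω,t,i,γ,X1,X2:
  T: [-1 -1  1  0 -1  0  3]
  I: [ 0  0  0  1  0  3  0]
  [T]: (-1)·-1+(2)·-1+(2)·1+(1)·0+(2)·-1+(-2)·0 = -1
  [I]: (-1)·0+(2)·0+(2)·0+(1)·1+(2)·0+(-2)·3 = -5
⇒ T^-1 I^-5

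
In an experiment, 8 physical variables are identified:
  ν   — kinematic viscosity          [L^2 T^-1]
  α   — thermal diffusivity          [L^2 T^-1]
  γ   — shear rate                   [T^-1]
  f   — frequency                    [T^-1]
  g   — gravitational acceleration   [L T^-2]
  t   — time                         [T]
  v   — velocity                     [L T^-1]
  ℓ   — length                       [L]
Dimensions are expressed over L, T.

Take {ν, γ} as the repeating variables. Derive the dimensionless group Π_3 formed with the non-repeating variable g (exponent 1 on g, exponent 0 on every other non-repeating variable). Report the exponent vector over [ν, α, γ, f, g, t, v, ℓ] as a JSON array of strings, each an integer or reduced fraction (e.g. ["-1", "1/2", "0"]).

Exponent matrix [L,T] × [ν,α,γ,f,g,t,v,ℓ]:
  L: [ 2  2  0  0  1  0  1  1]
  T: [-1 -1 -1 -1 -2  1 -1  0]
Row reduction gives pivot columns ν,γ; rank = 2
Repeat: ν,γ; free: α,f,g,t,v,ℓ
RREF:
  r0: [   1    1    0    0  1/2    0  1/2  1/2]
  r1: [   0    0    1    1  3/2   -1  1/2 -1/2]
Fix exponent of g at 1, α at 0, f at 0, t at 0, v at 0, ℓ at 0; solve each RREF row for its pivot's exponent:
  r0: exp(ν) + (1/2)·1 = 0 ⇒ exp(ν) = -1/2
  r1: exp(γ) + (3/2)·1 = 0 ⇒ exp(γ) = -3/2
Π_3 = ν^(-1/2) · γ^(-3/2) · g

["-1/2", "0", "-3/2", "0", "1", "0", "0", "0"]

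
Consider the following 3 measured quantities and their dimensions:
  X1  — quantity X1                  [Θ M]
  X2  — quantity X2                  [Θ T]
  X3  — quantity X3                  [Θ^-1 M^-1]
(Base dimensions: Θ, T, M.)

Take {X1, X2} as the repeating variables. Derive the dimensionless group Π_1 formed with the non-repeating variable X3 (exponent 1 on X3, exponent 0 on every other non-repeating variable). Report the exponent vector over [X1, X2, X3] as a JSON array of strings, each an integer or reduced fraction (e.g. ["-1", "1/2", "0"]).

["1", "0", "1"]

Exponent matrix [Θ,T,M] × [X1,X2,X3]:
  Θ: [ 1  1 -1]
  T: [ 0  1  0]
  M: [ 1  0 -1]
Echelon form has 2 nonzero rows (pivots: X1,X2)
Repeat: X1,X2; free: X3
RREF:
  r0: [   1    0   -1]
  r1: [   0    1    0]
  r2: [   0    0    0]
Fix exponent of X3 at 1; solve each RREF row for its pivot's exponent:
  r0: exp(X1) + (-1)·1 = 0 ⇒ exp(X1) = 1
  r1: exp(X2) + (0)·1 = 0 ⇒ exp(X2) = 0
Π_1 = X1 · X3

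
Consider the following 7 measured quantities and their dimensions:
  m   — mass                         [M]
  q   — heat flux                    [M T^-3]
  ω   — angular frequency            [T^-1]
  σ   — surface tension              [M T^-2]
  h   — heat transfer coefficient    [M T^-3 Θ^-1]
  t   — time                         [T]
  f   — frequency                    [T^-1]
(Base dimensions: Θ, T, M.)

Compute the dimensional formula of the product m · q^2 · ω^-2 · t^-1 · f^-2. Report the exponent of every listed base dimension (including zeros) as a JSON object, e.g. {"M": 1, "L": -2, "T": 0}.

Dimensional matrix (Θ×T×M by m×q×ω×σ×h×t×f):
  Θ: [ 0  0  0  0 -1  0  0]
  T: [ 0 -3 -1 -2 -3  1 -1]
  M: [ 1  1  0  1  1  0  0]
  [Θ]: (1)·0+(2)·0+(-2)·0+(-1)·0+(-2)·0 = 0
  [T]: (1)·0+(2)·-3+(-2)·-1+(-1)·1+(-2)·-1 = -3
  [M]: (1)·1+(2)·1+(-2)·0+(-1)·0+(-2)·0 = 3
⇒ T^-3 M^3

{"Θ": 0, "T": -3, "M": 3}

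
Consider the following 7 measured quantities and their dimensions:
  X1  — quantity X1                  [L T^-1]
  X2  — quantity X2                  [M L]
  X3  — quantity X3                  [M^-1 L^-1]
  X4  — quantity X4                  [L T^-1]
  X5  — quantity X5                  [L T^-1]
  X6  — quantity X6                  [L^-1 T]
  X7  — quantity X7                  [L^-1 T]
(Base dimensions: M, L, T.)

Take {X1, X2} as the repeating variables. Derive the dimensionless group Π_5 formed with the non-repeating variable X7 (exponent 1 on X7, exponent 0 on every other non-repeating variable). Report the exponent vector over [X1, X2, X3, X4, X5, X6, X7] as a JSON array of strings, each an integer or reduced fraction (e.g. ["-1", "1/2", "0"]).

["1", "0", "0", "0", "0", "0", "1"]

Exponent matrix [M,L,T] × [X1,X2,X3,X4,X5,X6,X7]:
  M: [ 0  1 -1  0  0  0  0]
  L: [ 1  1 -1  1  1 -1 -1]
  T: [-1  0  0 -1 -1  1  1]
Row reduction gives pivot columns X1,X2; rank = 2
Repeat: X1,X2; free: X3,X4,X5,X6,X7
RREF:
  r0: [   1    0    0    1    1   -1   -1]
  r1: [   0    1   -1    0    0    0    0]
  r2: [   0    0    0    0    0    0    0]
Fix exponent of X7 at 1, X3 at 0, X4 at 0, X5 at 0, X6 at 0; solve each RREF row for its pivot's exponent:
  r0: exp(X1) + (-1)·1 = 0 ⇒ exp(X1) = 1
  r1: exp(X2) + (0)·1 = 0 ⇒ exp(X2) = 0
Π_5 = X1 · X7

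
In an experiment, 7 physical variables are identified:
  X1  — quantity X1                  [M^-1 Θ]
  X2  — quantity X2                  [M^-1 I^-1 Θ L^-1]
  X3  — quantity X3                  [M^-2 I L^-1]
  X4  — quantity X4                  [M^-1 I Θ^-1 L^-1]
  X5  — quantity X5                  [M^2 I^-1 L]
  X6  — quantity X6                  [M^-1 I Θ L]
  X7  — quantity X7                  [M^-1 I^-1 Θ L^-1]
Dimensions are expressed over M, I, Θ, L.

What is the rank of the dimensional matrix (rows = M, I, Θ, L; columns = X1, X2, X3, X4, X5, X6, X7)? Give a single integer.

Dimensional matrix (M×I×Θ×L by X1×X2×X3×X4×X5×X6×X7):
  M: [-1 -1 -2 -1  2 -1 -1]
  I: [ 0 -1  1  1 -1  1 -1]
  Θ: [ 1  1  0 -1  0  1  1]
  L: [ 0 -1 -1 -1  1  1 -1]
Row reduction gives pivot columns X1,X2,X3; rank = 3

3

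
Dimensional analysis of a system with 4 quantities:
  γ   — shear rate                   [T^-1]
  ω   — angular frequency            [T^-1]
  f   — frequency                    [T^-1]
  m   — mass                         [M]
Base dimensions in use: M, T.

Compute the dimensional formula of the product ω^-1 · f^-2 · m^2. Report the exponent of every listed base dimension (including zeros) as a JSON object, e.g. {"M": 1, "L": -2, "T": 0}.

Dimensional matrix (M×T by γ×ω×f×m):
  M: [ 0  0  0  1]
  T: [-1 -1 -1  0]
  [M]: (-1)·0+(-2)·0+(2)·1 = 2
  [T]: (-1)·-1+(-2)·-1+(2)·0 = 3
⇒ M^2 T^3

{"M": 2, "T": 3}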